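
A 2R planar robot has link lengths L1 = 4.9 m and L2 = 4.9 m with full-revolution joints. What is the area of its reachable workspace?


r_max = L1 + L2 = 9.8 m
r_min = |L1 - L2| = 0.0 m
Area = pi*(r_max^2 - r_min^2)
= pi*(96.04 - 0.0)
= pi * 96.04
= 301.7186 m^2


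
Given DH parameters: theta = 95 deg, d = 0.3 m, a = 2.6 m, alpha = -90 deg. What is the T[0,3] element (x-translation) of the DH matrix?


T[0,3] = a * cos(theta)
= 2.6 * cos(95 deg)
= 2.6 * -0.0872
= -0.2266


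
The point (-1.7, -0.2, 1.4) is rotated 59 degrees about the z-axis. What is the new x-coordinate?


Rotation about z-axis: x' = x*cos(theta) - y*sin(theta)
= -1.7 * 0.515 - -0.2 * 0.8572
= -0.7041


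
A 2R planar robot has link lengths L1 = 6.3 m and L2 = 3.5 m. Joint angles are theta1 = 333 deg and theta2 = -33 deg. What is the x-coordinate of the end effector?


Convert angles to radians: theta1 = 5.8119, theta2 = -0.576
x = L1*cos(theta1) + L2*cos(theta1+theta2)
x = 5.6133 + 1.75
x = 7.3633


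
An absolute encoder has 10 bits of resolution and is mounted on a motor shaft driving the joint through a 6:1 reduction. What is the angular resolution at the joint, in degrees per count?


counts = 2^10 = 1024
effective counts at joint = 1024 * 6 = 6144
resolution = 360 / 6144
= 0.0586 deg/count


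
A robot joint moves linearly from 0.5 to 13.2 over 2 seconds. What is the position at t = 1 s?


s = t/T = 1/2 = 0.5
p(t) = p0 + (pf-p0)*s
= 0.5 + (13.2 - 0.5) * 0.5
= 6.85


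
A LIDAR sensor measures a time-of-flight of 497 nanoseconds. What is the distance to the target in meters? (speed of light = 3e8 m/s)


tof = 497 ns = 4.97e-07 s
dist = c * tof / 2
= 3e8 * 4.97e-07 / 2
= 74.55 m


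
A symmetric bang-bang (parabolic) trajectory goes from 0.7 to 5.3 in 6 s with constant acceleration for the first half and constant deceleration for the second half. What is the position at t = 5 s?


Symmetric rest-to-rest: each phase covers (pf-p0)/2 in time T/2. 0.5*a*(T/2)^2 = (pf-p0)/2 => a = 4*(pf-p0)/T^2
a = 4*(5.3-0.7)/6^2 = 0.5111
t = 5 is in the deceleration phase (t > T/2).
p = pf - 0.5*a*(T-t)^2 = 5.3 - 0.5*0.5111*1^2
= 5.0444


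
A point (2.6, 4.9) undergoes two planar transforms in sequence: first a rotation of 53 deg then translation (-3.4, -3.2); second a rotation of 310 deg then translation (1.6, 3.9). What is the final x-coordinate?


After transform 1:
x1 = cos(53)*2.6 - sin(53)*4.9 + -3.4 = -5.7486
y1 = sin(53)*2.6 + cos(53)*4.9 + -3.2 = 1.8253
After transform 2:
x2 = cos(310)*-5.7486 - sin(310)*1.8253 + 1.6
= -0.6968


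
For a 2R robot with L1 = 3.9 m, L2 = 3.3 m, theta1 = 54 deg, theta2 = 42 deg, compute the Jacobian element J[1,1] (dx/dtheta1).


J[1,1] = -L1*sin(t1) - L2*sin(t1+t2)
= -3.9*sin(54) - 3.3*sin(96)
= -6.4371


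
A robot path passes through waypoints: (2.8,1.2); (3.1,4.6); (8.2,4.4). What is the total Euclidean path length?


Segment lengths:
  seg1 = sqrt((0.3)^2 + (3.4)^2) = 3.4132
  seg2 = sqrt((5.1)^2 + (-0.2)^2) = 5.1039
Total = 8.5171


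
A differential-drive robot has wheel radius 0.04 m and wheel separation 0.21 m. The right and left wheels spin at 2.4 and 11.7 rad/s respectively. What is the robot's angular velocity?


vR = r*wR = 0.04*2.4 = 0.096 m/s
vL = r*wL = 0.04*11.7 = 0.468 m/s
v = (vR+vL)/2 = 0.282 m/s
omega = (vR-vL)/L = -1.7714 rad/s
angular velocity = -1.7714 rad/s


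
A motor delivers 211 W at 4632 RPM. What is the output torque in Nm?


omega = 4632 * 2*pi/60 = 485.0619 rad/s
tau = P / omega = 211 / 485.0619
= 0.435 Nm


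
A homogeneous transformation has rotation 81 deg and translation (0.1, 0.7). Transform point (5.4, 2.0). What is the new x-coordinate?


x' = cos(theta)*px - sin(theta)*py + tx
= 0.1564*5.4 - 0.9877*2.0 + 0.1
= -1.0306


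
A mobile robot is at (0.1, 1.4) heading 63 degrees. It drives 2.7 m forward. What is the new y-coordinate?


y_new = y0 + d*sin(theta)
= 1.4 + 2.7*sin(63)
= 1.4 + 2.4057
= 3.8057


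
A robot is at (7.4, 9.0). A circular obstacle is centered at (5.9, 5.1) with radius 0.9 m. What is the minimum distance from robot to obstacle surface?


center_dist = sqrt((7.4-5.9)^2 + (9.0-5.1)^2)
= sqrt(2.25 + 15.21)
= 4.1785
min_dist = center_dist - radius = 4.1785 - 0.9 = 3.2785 m


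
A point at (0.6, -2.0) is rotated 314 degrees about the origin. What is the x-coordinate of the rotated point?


x' = x*cos(theta) - y*sin(theta)
cos(314 deg) = 0.6947, sin(314 deg) = -0.7193
x' = 0.6 * 0.6947 - -2.0 * -0.7193
= 0.4168 - 1.4387
= -1.0219


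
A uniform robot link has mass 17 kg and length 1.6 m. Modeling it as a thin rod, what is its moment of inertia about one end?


I = (1/3) * m * L^2
= (1/3) * 17 * 1.6^2
= 0.333333 * 17 * 2.56
= 14.5067 kg*m^2


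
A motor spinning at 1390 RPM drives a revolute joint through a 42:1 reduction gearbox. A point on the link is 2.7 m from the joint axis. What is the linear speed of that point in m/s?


omega_motor = 1390 * 2*pi/60 = 145.5605 rad/s
omega_joint = omega_motor / 42 = 3.4657 rad/s
v = omega_joint * r = 3.4657 * 2.7
= 9.3575 m/s


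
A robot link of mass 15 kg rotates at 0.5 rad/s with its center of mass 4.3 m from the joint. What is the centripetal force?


F = m * omega^2 * r
= 15 * 0.5^2 * 4.3
= 15 * 0.25 * 4.3
= 16.125 N


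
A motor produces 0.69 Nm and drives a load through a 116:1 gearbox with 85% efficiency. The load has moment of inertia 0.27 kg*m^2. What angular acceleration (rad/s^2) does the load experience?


tau_out = tau_motor * N * eta
= 0.69 * 116 * 0.85 = 68.034 Nm
alpha = tau_out / I = 68.034 / 0.27
= 251.9778 rad/s^2


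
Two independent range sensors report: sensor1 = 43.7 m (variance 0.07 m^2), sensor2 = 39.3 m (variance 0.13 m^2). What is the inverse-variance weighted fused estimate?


w1 = (1/var1) / (1/var1 + 1/var2)
   = 14.2857 / (14.2857 + 7.6923) = 0.65
w2 = 1 - w1 = 0.35
fused = w1*s1 + w2*s2 = 28.405 + 13.755
= 42.16 m


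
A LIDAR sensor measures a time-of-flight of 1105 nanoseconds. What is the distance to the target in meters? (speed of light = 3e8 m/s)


tof = 1105 ns = 1.105e-06 s
dist = c * tof / 2
= 3e8 * 1.105e-06 / 2
= 165.75 m


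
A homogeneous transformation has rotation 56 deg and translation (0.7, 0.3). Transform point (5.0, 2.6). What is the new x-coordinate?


x' = cos(theta)*px - sin(theta)*py + tx
= 0.5592*5.0 - 0.829*2.6 + 0.7
= 1.3405


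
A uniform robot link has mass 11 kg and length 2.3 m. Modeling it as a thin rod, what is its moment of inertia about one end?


I = (1/3) * m * L^2
= (1/3) * 11 * 2.3^2
= 0.333333 * 11 * 5.29
= 19.3967 kg*m^2


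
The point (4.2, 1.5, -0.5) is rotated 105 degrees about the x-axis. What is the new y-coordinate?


Rotation about x-axis: y' = y*cos(theta) - z*sin(theta)
= 1.5 * -0.2588 - -0.5 * 0.9659
= 0.0947


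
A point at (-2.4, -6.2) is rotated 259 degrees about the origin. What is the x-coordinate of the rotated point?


x' = x*cos(theta) - y*sin(theta)
cos(259 deg) = -0.1908, sin(259 deg) = -0.9816
x' = -2.4 * -0.1908 - -6.2 * -0.9816
= 0.4579 - 6.0861
= -5.6281


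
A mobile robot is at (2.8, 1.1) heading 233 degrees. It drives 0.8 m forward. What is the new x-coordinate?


x_new = x0 + d*cos(theta)
= 2.8 + 0.8*cos(233)
= 2.8 + -0.4815
= 2.3185


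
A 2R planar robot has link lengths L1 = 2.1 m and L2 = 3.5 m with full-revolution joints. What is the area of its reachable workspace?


r_max = L1 + L2 = 5.6 m
r_min = |L1 - L2| = 1.4 m
Area = pi*(r_max^2 - r_min^2)
= pi*(31.36 - 1.96)
= pi * 29.4
= 92.3628 m^2


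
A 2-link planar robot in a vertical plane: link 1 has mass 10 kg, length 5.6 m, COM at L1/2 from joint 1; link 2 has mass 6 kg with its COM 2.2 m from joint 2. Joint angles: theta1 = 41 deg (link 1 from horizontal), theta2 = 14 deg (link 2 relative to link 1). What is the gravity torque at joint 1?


Horizontal distance from joint 1 to link-1 COM:
  x_c1 = (L1/2)*cos(t1) = 2.8 * 0.7547 = 2.1132 m
Horizontal distance from joint 1 to link-2 COM:
  x_c2 = L1*cos(t1) + Lc2*cos(t1+t2)
       = 5.6*0.7547 + 2.2*0.5736 = 5.4882 m
tau1 = m1*g*x_c1 + m2*g*x_c2
     = 10*9.81*2.1132 + 6*9.81*5.4882
     = 207.3036 + 323.0379
     = 530.3415 Nm


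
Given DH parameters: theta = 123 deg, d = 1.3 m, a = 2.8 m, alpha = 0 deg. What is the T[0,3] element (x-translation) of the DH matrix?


T[0,3] = a * cos(theta)
= 2.8 * cos(123 deg)
= 2.8 * -0.5446
= -1.525


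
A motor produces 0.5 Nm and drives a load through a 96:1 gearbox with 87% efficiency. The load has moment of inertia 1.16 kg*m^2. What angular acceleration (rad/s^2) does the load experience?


tau_out = tau_motor * N * eta
= 0.5 * 96 * 0.87 = 41.76 Nm
alpha = tau_out / I = 41.76 / 1.16
= 36.0 rad/s^2


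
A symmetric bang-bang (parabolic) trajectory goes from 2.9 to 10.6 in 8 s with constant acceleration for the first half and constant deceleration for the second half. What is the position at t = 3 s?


Symmetric rest-to-rest: each phase covers (pf-p0)/2 in time T/2. 0.5*a*(T/2)^2 = (pf-p0)/2 => a = 4*(pf-p0)/T^2
a = 4*(10.6-2.9)/8^2 = 0.4812
t = 3 is in the acceleration phase (t <= T/2).
p = p0 + 0.5*a*t^2 = 2.9 + 0.5*0.4812*3^2
= 5.0656


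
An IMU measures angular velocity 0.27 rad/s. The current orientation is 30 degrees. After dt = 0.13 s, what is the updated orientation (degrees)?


delta_theta = w * dt = 0.27 * 0.13 = 0.0351 rad
= 2.0111 deg
theta_new = 30 + 2.0111 = 32.0111 deg


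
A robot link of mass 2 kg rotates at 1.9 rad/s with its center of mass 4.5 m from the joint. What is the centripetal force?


F = m * omega^2 * r
= 2 * 1.9^2 * 4.5
= 2 * 3.61 * 4.5
= 32.49 N


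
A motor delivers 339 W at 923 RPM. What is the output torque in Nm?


omega = 923 * 2*pi/60 = 96.6563 rad/s
tau = P / omega = 339 / 96.6563
= 3.5073 Nm


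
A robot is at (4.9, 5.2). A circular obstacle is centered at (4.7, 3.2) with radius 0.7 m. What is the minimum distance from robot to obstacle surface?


center_dist = sqrt((4.9-4.7)^2 + (5.2-3.2)^2)
= sqrt(0.04 + 4.0)
= 2.01
min_dist = center_dist - radius = 2.01 - 0.7 = 1.31 m


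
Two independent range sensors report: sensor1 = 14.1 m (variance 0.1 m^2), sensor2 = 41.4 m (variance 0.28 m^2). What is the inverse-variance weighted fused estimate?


w1 = (1/var1) / (1/var1 + 1/var2)
   = 10.0 / (10.0 + 3.5714) = 0.7368
w2 = 1 - w1 = 0.2632
fused = w1*s1 + w2*s2 = 10.3895 + 10.8947
= 21.2842 m


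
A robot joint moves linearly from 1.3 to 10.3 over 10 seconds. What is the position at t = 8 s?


s = t/T = 8/10 = 0.8
p(t) = p0 + (pf-p0)*s
= 1.3 + (10.3 - 1.3) * 0.8
= 8.5


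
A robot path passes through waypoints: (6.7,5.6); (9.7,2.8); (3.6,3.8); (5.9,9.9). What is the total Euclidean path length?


Segment lengths:
  seg1 = sqrt((3.0)^2 + (-2.8)^2) = 4.1037
  seg2 = sqrt((-6.1)^2 + (1.0)^2) = 6.1814
  seg3 = sqrt((2.3)^2 + (6.1)^2) = 6.5192
Total = 16.8043


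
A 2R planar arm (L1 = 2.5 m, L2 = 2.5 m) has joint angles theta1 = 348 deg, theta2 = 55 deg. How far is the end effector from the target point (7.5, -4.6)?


End effector via forward kinematics:
x = L1*cos(t1) + L2*cos(t1+t2) = 4.2738
y = L1*sin(t1) + L2*sin(t1+t2) = 1.1852
Distance to target:
d = sqrt((7.5 - 4.2738)^2 + (-4.6 - 1.1852)^2)
= sqrt(10.4087 + 33.4687)
= 6.624 m


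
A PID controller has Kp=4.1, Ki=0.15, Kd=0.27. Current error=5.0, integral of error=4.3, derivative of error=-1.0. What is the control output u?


u = Kp*e + Ki*int(e) + Kd*de/dt
= 4.1*5.0 + 0.15*4.3 + 0.27*(-1.0)
= 20.5 + 0.645 + -0.27
= 20.875


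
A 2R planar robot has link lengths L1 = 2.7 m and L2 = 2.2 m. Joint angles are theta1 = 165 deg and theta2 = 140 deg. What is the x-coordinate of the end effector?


Convert angles to radians: theta1 = 2.8798, theta2 = 2.4435
x = L1*cos(theta1) + L2*cos(theta1+theta2)
x = -2.608 + 1.2619
x = -1.3461


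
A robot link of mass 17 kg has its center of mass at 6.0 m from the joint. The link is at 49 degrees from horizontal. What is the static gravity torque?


tau = m*g*L*cos(angle)
= 17 * 9.81 * 6.0 * cos(49 deg)
= 17 * 9.81 * 6.0 * 0.6561
= 656.4658 Nm


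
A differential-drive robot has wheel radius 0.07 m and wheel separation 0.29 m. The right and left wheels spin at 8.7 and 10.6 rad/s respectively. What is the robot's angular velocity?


vR = r*wR = 0.07*8.7 = 0.609 m/s
vL = r*wL = 0.07*10.6 = 0.742 m/s
v = (vR+vL)/2 = 0.6755 m/s
omega = (vR-vL)/L = -0.4586 rad/s
angular velocity = -0.4586 rad/s


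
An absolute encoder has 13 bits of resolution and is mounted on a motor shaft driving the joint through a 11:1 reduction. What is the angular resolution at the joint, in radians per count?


counts = 2^13 = 8192
effective counts at joint = 8192 * 11 = 90112
resolution = 2*pi / 90112
= 6.9726e-05 rad/count


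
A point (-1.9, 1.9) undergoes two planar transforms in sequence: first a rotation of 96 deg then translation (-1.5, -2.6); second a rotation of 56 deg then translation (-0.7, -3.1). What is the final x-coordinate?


After transform 1:
x1 = cos(96)*-1.9 - sin(96)*1.9 + -1.5 = -3.191
y1 = sin(96)*-1.9 + cos(96)*1.9 + -2.6 = -4.6882
After transform 2:
x2 = cos(56)*-3.191 - sin(56)*-4.6882 + -0.7
= 1.4023


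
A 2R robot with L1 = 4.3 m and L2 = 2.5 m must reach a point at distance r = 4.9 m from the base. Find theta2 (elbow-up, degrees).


cos(theta2) = (r^2 - L1^2 - L2^2) / (2*L1*L2)
cos(theta2) = (24.01 - 18.49 - 6.25) / 21.5
cos(theta2) = -0.033953
theta2 = 91.9458 degrees


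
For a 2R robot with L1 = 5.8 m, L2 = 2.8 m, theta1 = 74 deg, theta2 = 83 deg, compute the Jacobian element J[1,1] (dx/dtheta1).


J[1,1] = -L1*sin(t1) - L2*sin(t1+t2)
= -5.8*sin(74) - 2.8*sin(157)
= -6.6694


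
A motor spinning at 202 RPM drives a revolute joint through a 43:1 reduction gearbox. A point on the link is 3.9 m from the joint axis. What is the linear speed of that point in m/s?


omega_motor = 202 * 2*pi/60 = 21.1534 rad/s
omega_joint = omega_motor / 43 = 0.4919 rad/s
v = omega_joint * r = 0.4919 * 3.9
= 1.9186 m/s


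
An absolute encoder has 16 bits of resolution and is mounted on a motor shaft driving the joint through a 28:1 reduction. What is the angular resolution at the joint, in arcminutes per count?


counts = 2^16 = 65536
effective counts at joint = 65536 * 28 = 1835008
resolution = 360*60 / 1835008
= 0.0118 arcmin/count


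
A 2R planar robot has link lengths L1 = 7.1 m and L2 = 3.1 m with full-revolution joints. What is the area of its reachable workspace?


r_max = L1 + L2 = 10.2 m
r_min = |L1 - L2| = 4.0 m
Area = pi*(r_max^2 - r_min^2)
= pi*(104.04 - 16.0)
= pi * 88.04
= 276.5858 m^2


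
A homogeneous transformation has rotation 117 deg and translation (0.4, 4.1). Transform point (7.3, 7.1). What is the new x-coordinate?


x' = cos(theta)*px - sin(theta)*py + tx
= -0.454*7.3 - 0.891*7.1 + 0.4
= -9.2403


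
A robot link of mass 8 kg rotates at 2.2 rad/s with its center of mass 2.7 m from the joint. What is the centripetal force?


F = m * omega^2 * r
= 8 * 2.2^2 * 2.7
= 8 * 4.84 * 2.7
= 104.544 N


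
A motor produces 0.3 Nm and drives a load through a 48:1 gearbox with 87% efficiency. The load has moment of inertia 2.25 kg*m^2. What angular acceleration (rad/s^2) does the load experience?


tau_out = tau_motor * N * eta
= 0.3 * 48 * 0.87 = 12.528 Nm
alpha = tau_out / I = 12.528 / 2.25
= 5.568 rad/s^2


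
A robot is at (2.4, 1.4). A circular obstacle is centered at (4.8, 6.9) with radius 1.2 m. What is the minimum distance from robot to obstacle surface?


center_dist = sqrt((2.4-4.8)^2 + (1.4-6.9)^2)
= sqrt(5.76 + 30.25)
= 6.0008
min_dist = center_dist - radius = 6.0008 - 1.2 = 4.8008 m


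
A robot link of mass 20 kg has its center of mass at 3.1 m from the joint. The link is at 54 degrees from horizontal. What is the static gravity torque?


tau = m*g*L*cos(angle)
= 20 * 9.81 * 3.1 * cos(54 deg)
= 20 * 9.81 * 3.1 * 0.5878
= 357.5027 Nm


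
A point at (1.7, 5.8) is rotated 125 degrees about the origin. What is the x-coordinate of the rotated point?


x' = x*cos(theta) - y*sin(theta)
cos(125 deg) = -0.5736, sin(125 deg) = 0.8192
x' = 1.7 * -0.5736 - 5.8 * 0.8192
= -0.9751 - 4.7511
= -5.7262


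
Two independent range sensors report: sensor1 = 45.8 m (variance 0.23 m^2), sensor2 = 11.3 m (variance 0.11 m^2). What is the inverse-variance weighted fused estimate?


w1 = (1/var1) / (1/var1 + 1/var2)
   = 4.3478 / (4.3478 + 9.0909) = 0.3235
w2 = 1 - w1 = 0.6765
fused = w1*s1 + w2*s2 = 14.8176 + 7.6441
= 22.4618 m


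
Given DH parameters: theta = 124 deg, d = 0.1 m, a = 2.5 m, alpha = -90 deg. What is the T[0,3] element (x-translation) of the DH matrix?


T[0,3] = a * cos(theta)
= 2.5 * cos(124 deg)
= 2.5 * -0.5592
= -1.398


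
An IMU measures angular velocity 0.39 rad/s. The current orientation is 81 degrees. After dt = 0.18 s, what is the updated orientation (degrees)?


delta_theta = w * dt = 0.39 * 0.18 = 0.0702 rad
= 4.0222 deg
theta_new = 81 + 4.0222 = 85.0222 deg


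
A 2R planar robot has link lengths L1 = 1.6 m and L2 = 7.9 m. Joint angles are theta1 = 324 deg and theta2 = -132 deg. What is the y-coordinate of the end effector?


Convert angles to radians: theta1 = 5.6549, theta2 = -2.3038
y = L1*sin(theta1) + L2*sin(theta1+theta2)
y = -0.9405 + -1.6425
y = -2.583


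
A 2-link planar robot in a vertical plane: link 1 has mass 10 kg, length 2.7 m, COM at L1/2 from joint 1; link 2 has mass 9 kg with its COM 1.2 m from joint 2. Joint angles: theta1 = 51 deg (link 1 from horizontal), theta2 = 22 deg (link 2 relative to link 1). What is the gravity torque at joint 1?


Horizontal distance from joint 1 to link-1 COM:
  x_c1 = (L1/2)*cos(t1) = 1.35 * 0.6293 = 0.8496 m
Horizontal distance from joint 1 to link-2 COM:
  x_c2 = L1*cos(t1) + Lc2*cos(t1+t2)
       = 2.7*0.6293 + 1.2*0.2924 = 2.05 m
tau1 = m1*g*x_c1 + m2*g*x_c2
     = 10*9.81*0.8496 + 9*9.81*2.05
     = 83.344 + 180.9955
     = 264.3395 Nm


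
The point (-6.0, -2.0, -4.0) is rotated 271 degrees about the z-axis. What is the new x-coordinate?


Rotation about z-axis: x' = x*cos(theta) - y*sin(theta)
= -6.0 * 0.0175 - -2.0 * -0.9998
= -2.1044


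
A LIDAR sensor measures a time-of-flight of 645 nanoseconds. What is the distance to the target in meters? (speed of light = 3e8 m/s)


tof = 645 ns = 6.45e-07 s
dist = c * tof / 2
= 3e8 * 6.45e-07 / 2
= 96.75 m


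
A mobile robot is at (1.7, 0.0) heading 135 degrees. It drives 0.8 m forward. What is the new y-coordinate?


y_new = y0 + d*sin(theta)
= 0.0 + 0.8*sin(135)
= 0.0 + 0.5657
= 0.5657


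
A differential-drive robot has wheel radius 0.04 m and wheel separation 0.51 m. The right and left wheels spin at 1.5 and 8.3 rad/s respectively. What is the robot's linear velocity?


vR = r*wR = 0.04*1.5 = 0.06 m/s
vL = r*wL = 0.04*8.3 = 0.332 m/s
v = (vR+vL)/2 = 0.196 m/s
omega = (vR-vL)/L = -0.5333 rad/s
linear velocity = 0.196 m/s


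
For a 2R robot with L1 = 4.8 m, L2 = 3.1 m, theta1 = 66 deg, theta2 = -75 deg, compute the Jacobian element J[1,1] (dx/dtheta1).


J[1,1] = -L1*sin(t1) - L2*sin(t1+t2)
= -4.8*sin(66) - 3.1*sin(-9)
= -3.9001


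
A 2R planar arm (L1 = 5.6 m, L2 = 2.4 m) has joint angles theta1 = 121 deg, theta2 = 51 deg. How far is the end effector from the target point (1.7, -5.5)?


End effector via forward kinematics:
x = L1*cos(t1) + L2*cos(t1+t2) = -5.2609
y = L1*sin(t1) + L2*sin(t1+t2) = 5.1342
Distance to target:
d = sqrt((1.7 - -5.2609)^2 + (-5.5 - 5.1342)^2)
= sqrt(48.4535 + 113.0852)
= 12.7098 m


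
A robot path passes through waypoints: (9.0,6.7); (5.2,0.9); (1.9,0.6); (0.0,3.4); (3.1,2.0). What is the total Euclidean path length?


Segment lengths:
  seg1 = sqrt((-3.8)^2 + (-5.8)^2) = 6.934
  seg2 = sqrt((-3.3)^2 + (-0.3)^2) = 3.3136
  seg3 = sqrt((-1.9)^2 + (2.8)^2) = 3.3838
  seg4 = sqrt((3.1)^2 + (-1.4)^2) = 3.4015
Total = 17.0328


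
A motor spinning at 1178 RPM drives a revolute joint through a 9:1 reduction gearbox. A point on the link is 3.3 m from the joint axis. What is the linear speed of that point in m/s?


omega_motor = 1178 * 2*pi/60 = 123.3599 rad/s
omega_joint = omega_motor / 9 = 13.7067 rad/s
v = omega_joint * r = 13.7067 * 3.3
= 45.232 m/s


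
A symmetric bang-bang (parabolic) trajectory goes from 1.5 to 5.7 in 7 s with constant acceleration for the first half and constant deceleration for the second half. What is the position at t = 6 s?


Symmetric rest-to-rest: each phase covers (pf-p0)/2 in time T/2. 0.5*a*(T/2)^2 = (pf-p0)/2 => a = 4*(pf-p0)/T^2
a = 4*(5.7-1.5)/7^2 = 0.3429
t = 6 is in the deceleration phase (t > T/2).
p = pf - 0.5*a*(T-t)^2 = 5.7 - 0.5*0.3429*1^2
= 5.5286


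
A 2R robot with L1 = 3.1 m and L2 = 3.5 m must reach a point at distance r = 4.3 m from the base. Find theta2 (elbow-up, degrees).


cos(theta2) = (r^2 - L1^2 - L2^2) / (2*L1*L2)
cos(theta2) = (18.49 - 9.61 - 12.25) / 21.7
cos(theta2) = -0.1553
theta2 = 98.9342 degrees


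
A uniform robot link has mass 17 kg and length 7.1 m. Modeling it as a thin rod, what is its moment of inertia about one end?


I = (1/3) * m * L^2
= (1/3) * 17 * 7.1^2
= 0.333333 * 17 * 50.41
= 285.6567 kg*m^2


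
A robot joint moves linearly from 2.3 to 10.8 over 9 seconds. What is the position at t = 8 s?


s = t/T = 8/9 = 0.8889
p(t) = p0 + (pf-p0)*s
= 2.3 + (10.8 - 2.3) * 0.8889
= 9.8556


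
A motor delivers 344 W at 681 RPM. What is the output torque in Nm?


omega = 681 * 2*pi/60 = 71.3142 rad/s
tau = P / omega = 344 / 71.3142
= 4.8237 Nm


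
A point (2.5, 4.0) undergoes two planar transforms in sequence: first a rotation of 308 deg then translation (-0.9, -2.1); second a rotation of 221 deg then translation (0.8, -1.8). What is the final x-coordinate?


After transform 1:
x1 = cos(308)*2.5 - sin(308)*4.0 + -0.9 = 3.7912
y1 = sin(308)*2.5 + cos(308)*4.0 + -2.1 = -1.6074
After transform 2:
x2 = cos(221)*3.7912 - sin(221)*-1.6074 + 0.8
= -3.1158


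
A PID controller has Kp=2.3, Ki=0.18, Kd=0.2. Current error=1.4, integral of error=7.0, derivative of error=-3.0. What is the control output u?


u = Kp*e + Ki*int(e) + Kd*de/dt
= 2.3*1.4 + 0.18*7.0 + 0.2*(-3.0)
= 3.22 + 1.26 + -0.6
= 3.88


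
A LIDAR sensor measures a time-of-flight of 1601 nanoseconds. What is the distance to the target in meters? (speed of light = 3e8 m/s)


tof = 1601 ns = 1.601e-06 s
dist = c * tof / 2
= 3e8 * 1.601e-06 / 2
= 240.15 m


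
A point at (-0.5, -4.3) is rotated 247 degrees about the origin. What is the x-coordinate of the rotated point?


x' = x*cos(theta) - y*sin(theta)
cos(247 deg) = -0.3907, sin(247 deg) = -0.9205
x' = -0.5 * -0.3907 - -4.3 * -0.9205
= 0.1954 - 3.9582
= -3.7628


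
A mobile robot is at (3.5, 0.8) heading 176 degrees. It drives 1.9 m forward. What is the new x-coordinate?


x_new = x0 + d*cos(theta)
= 3.5 + 1.9*cos(176)
= 3.5 + -1.8954
= 1.6046


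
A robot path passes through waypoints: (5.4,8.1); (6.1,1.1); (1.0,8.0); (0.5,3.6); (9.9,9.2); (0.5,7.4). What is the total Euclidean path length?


Segment lengths:
  seg1 = sqrt((0.7)^2 + (-7.0)^2) = 7.0349
  seg2 = sqrt((-5.1)^2 + (6.9)^2) = 8.5802
  seg3 = sqrt((-0.5)^2 + (-4.4)^2) = 4.4283
  seg4 = sqrt((9.4)^2 + (5.6)^2) = 10.9417
  seg5 = sqrt((-9.4)^2 + (-1.8)^2) = 9.5708
Total = 40.5559


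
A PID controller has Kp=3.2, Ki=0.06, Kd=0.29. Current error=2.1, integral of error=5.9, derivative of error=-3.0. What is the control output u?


u = Kp*e + Ki*int(e) + Kd*de/dt
= 3.2*2.1 + 0.06*5.9 + 0.29*(-3.0)
= 6.72 + 0.354 + -0.87
= 6.204


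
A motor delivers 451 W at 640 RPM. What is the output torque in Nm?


omega = 640 * 2*pi/60 = 67.0206 rad/s
tau = P / omega = 451 / 67.0206
= 6.7293 Nm


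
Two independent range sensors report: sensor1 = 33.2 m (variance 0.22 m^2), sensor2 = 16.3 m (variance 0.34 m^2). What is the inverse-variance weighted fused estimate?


w1 = (1/var1) / (1/var1 + 1/var2)
   = 4.5455 / (4.5455 + 2.9412) = 0.6071
w2 = 1 - w1 = 0.3929
fused = w1*s1 + w2*s2 = 20.1571 + 6.4036
= 26.5607 m


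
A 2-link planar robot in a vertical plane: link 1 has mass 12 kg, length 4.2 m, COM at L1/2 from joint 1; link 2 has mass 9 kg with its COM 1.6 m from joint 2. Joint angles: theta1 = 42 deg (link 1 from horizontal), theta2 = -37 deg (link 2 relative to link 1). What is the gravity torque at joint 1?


Horizontal distance from joint 1 to link-1 COM:
  x_c1 = (L1/2)*cos(t1) = 2.1 * 0.7431 = 1.5606 m
Horizontal distance from joint 1 to link-2 COM:
  x_c2 = L1*cos(t1) + Lc2*cos(t1+t2)
       = 4.2*0.7431 + 1.6*0.9962 = 4.7151 m
tau1 = m1*g*x_c1 + m2*g*x_c2
     = 12*9.81*1.5606 + 9*9.81*4.7151
     = 183.7143 + 416.2979
     = 600.0122 Nm


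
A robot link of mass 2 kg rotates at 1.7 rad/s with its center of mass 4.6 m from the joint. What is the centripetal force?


F = m * omega^2 * r
= 2 * 1.7^2 * 4.6
= 2 * 2.89 * 4.6
= 26.588 N


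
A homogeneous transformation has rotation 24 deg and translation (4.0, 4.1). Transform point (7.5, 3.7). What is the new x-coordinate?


x' = cos(theta)*px - sin(theta)*py + tx
= 0.9135*7.5 - 0.4067*3.7 + 4.0
= 9.3467


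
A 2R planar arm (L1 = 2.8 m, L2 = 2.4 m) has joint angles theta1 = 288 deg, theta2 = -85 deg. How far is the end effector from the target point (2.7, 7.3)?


End effector via forward kinematics:
x = L1*cos(t1) + L2*cos(t1+t2) = -1.344
y = L1*sin(t1) + L2*sin(t1+t2) = -3.6007
Distance to target:
d = sqrt((2.7 - -1.344)^2 + (7.3 - -3.6007)^2)
= sqrt(16.3536 + 118.8255)
= 11.6267 m


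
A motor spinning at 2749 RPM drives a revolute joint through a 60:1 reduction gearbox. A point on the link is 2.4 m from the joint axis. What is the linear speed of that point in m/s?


omega_motor = 2749 * 2*pi/60 = 287.8746 rad/s
omega_joint = omega_motor / 60 = 4.7979 rad/s
v = omega_joint * r = 4.7979 * 2.4
= 11.515 m/s


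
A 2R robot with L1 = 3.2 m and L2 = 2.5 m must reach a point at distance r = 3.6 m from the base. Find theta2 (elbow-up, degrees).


cos(theta2) = (r^2 - L1^2 - L2^2) / (2*L1*L2)
cos(theta2) = (12.96 - 10.24 - 6.25) / 16.0
cos(theta2) = -0.220625
theta2 = 102.7457 degrees


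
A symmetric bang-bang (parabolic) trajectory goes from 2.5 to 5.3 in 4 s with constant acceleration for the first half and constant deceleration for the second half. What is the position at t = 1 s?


Symmetric rest-to-rest: each phase covers (pf-p0)/2 in time T/2. 0.5*a*(T/2)^2 = (pf-p0)/2 => a = 4*(pf-p0)/T^2
a = 4*(5.3-2.5)/4^2 = 0.7
t = 1 is in the acceleration phase (t <= T/2).
p = p0 + 0.5*a*t^2 = 2.5 + 0.5*0.7*1^2
= 2.85


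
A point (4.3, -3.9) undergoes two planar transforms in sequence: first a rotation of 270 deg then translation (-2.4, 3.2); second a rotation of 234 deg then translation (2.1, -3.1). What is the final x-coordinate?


After transform 1:
x1 = cos(270)*4.3 - sin(270)*-3.9 + -2.4 = -6.3
y1 = sin(270)*4.3 + cos(270)*-3.9 + 3.2 = -1.1
After transform 2:
x2 = cos(234)*-6.3 - sin(234)*-1.1 + 2.1
= 4.9131


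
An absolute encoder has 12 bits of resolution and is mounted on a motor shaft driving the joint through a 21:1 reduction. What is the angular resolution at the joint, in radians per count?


counts = 2^12 = 4096
effective counts at joint = 4096 * 21 = 86016
resolution = 2*pi / 86016
= 7.3047e-05 rad/count


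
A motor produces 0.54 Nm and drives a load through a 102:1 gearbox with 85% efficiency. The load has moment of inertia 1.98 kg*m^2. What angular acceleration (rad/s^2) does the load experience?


tau_out = tau_motor * N * eta
= 0.54 * 102 * 0.85 = 46.818 Nm
alpha = tau_out / I = 46.818 / 1.98
= 23.6455 rad/s^2


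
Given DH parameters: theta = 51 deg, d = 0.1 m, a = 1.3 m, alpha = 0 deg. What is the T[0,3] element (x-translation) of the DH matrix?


T[0,3] = a * cos(theta)
= 1.3 * cos(51 deg)
= 1.3 * 0.6293
= 0.8181


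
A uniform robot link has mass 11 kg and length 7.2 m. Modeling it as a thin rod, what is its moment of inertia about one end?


I = (1/3) * m * L^2
= (1/3) * 11 * 7.2^2
= 0.333333 * 11 * 51.84
= 190.08 kg*m^2


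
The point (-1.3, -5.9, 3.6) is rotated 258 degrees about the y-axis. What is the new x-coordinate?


Rotation about y-axis: x' = x*cos(theta) + z*sin(theta)
= -1.3 * -0.2079 + 3.6 * -0.9781
= -3.251


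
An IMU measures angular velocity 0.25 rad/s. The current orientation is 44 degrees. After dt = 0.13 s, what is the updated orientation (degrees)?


delta_theta = w * dt = 0.25 * 0.13 = 0.0325 rad
= 1.8621 deg
theta_new = 44 + 1.8621 = 45.8621 deg


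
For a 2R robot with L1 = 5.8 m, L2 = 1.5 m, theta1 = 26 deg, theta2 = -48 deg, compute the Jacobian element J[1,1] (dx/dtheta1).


J[1,1] = -L1*sin(t1) - L2*sin(t1+t2)
= -5.8*sin(26) - 1.5*sin(-22)
= -1.9806


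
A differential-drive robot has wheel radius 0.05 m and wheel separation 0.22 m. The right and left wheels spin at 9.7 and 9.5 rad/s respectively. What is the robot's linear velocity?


vR = r*wR = 0.05*9.7 = 0.485 m/s
vL = r*wL = 0.05*9.5 = 0.475 m/s
v = (vR+vL)/2 = 0.48 m/s
omega = (vR-vL)/L = 0.0455 rad/s
linear velocity = 0.48 m/s


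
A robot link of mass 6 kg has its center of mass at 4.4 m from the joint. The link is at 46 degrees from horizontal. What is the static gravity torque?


tau = m*g*L*cos(angle)
= 6 * 9.81 * 4.4 * cos(46 deg)
= 6 * 9.81 * 4.4 * 0.6947
= 179.9054 Nm


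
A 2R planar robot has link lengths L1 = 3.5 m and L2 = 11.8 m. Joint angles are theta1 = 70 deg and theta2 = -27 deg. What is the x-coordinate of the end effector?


Convert angles to radians: theta1 = 1.2217, theta2 = -0.4712
x = L1*cos(theta1) + L2*cos(theta1+theta2)
x = 1.1971 + 8.63
x = 9.827


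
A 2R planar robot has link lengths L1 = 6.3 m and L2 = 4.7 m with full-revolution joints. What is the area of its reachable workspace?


r_max = L1 + L2 = 11.0 m
r_min = |L1 - L2| = 1.6 m
Area = pi*(r_max^2 - r_min^2)
= pi*(121.0 - 2.56)
= pi * 118.44
= 372.0902 m^2


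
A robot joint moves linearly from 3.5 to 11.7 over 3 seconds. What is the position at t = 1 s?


s = t/T = 1/3 = 0.3333
p(t) = p0 + (pf-p0)*s
= 3.5 + (11.7 - 3.5) * 0.3333
= 6.2333


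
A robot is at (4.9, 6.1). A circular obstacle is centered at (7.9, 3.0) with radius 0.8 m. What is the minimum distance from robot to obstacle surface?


center_dist = sqrt((4.9-7.9)^2 + (6.1-3.0)^2)
= sqrt(9.0 + 9.61)
= 4.3139
min_dist = center_dist - radius = 4.3139 - 0.8 = 3.5139 m


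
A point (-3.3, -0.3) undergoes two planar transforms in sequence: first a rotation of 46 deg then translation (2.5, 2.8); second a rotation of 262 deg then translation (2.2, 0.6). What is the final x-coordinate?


After transform 1:
x1 = cos(46)*-3.3 - sin(46)*-0.3 + 2.5 = 0.4234
y1 = sin(46)*-3.3 + cos(46)*-0.3 + 2.8 = 0.2178
After transform 2:
x2 = cos(262)*0.4234 - sin(262)*0.2178 + 2.2
= 2.3567


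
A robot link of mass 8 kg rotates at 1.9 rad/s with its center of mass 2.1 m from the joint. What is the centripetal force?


F = m * omega^2 * r
= 8 * 1.9^2 * 2.1
= 8 * 3.61 * 2.1
= 60.648 N


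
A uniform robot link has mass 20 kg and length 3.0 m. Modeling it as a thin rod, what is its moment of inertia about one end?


I = (1/3) * m * L^2
= (1/3) * 20 * 3.0^2
= 0.333333 * 20 * 9.0
= 60.0 kg*m^2


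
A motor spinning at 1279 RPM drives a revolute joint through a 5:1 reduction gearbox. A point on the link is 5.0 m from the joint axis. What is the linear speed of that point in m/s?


omega_motor = 1279 * 2*pi/60 = 133.9366 rad/s
omega_joint = omega_motor / 5 = 26.7873 rad/s
v = omega_joint * r = 26.7873 * 5.0
= 133.9366 m/s


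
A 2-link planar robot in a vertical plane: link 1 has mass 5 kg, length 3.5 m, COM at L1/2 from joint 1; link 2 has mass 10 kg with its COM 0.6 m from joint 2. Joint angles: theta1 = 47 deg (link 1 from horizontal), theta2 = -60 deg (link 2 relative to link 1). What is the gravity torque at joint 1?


Horizontal distance from joint 1 to link-1 COM:
  x_c1 = (L1/2)*cos(t1) = 1.75 * 0.682 = 1.1935 m
Horizontal distance from joint 1 to link-2 COM:
  x_c2 = L1*cos(t1) + Lc2*cos(t1+t2)
       = 3.5*0.682 + 0.6*0.9744 = 2.9716 m
tau1 = m1*g*x_c1 + m2*g*x_c2
     = 5*9.81*1.1935 + 10*9.81*2.9716
     = 58.541 + 291.5156
     = 350.0566 Nm


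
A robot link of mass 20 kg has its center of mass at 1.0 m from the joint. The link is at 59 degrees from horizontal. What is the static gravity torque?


tau = m*g*L*cos(angle)
= 20 * 9.81 * 1.0 * cos(59 deg)
= 20 * 9.81 * 1.0 * 0.515
= 101.0505 Nm


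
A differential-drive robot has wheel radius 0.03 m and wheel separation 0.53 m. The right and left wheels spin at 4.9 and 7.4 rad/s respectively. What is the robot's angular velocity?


vR = r*wR = 0.03*4.9 = 0.147 m/s
vL = r*wL = 0.03*7.4 = 0.222 m/s
v = (vR+vL)/2 = 0.1845 m/s
omega = (vR-vL)/L = -0.1415 rad/s
angular velocity = -0.1415 rad/s


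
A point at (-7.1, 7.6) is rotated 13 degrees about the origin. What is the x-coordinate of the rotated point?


x' = x*cos(theta) - y*sin(theta)
cos(13 deg) = 0.9744, sin(13 deg) = 0.225
x' = -7.1 * 0.9744 - 7.6 * 0.225
= -6.918 - 1.7096
= -8.6277


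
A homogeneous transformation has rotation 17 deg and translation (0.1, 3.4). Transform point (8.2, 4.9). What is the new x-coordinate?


x' = cos(theta)*px - sin(theta)*py + tx
= 0.9563*8.2 - 0.2924*4.9 + 0.1
= 6.5091


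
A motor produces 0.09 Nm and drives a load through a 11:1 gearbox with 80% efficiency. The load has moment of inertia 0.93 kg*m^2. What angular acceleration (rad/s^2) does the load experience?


tau_out = tau_motor * N * eta
= 0.09 * 11 * 0.8 = 0.792 Nm
alpha = tau_out / I = 0.792 / 0.93
= 0.8516 rad/s^2


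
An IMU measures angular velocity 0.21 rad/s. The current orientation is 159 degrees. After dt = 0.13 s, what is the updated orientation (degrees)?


delta_theta = w * dt = 0.21 * 0.13 = 0.0273 rad
= 1.5642 deg
theta_new = 159 + 1.5642 = 160.5642 deg


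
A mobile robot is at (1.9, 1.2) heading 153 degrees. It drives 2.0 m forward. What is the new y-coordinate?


y_new = y0 + d*sin(theta)
= 1.2 + 2.0*sin(153)
= 1.2 + 0.908
= 2.108


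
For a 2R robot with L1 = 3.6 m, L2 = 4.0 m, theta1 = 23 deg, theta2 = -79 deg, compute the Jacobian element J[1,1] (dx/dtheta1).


J[1,1] = -L1*sin(t1) - L2*sin(t1+t2)
= -3.6*sin(23) - 4.0*sin(-56)
= 1.9095


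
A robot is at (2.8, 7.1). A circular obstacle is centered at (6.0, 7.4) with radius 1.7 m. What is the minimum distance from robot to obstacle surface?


center_dist = sqrt((2.8-6.0)^2 + (7.1-7.4)^2)
= sqrt(10.24 + 0.09)
= 3.214
min_dist = center_dist - radius = 3.214 - 1.7 = 1.514 m


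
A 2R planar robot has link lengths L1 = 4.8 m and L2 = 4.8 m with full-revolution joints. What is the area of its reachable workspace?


r_max = L1 + L2 = 9.6 m
r_min = |L1 - L2| = 0.0 m
Area = pi*(r_max^2 - r_min^2)
= pi*(92.16 - 0.0)
= pi * 92.16
= 289.5292 m^2


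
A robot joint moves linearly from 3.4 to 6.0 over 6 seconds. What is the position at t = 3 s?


s = t/T = 3/6 = 0.5
p(t) = p0 + (pf-p0)*s
= 3.4 + (6.0 - 3.4) * 0.5
= 4.7


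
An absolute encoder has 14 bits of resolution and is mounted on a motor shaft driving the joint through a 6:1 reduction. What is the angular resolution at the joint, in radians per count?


counts = 2^14 = 16384
effective counts at joint = 16384 * 6 = 98304
resolution = 2*pi / 98304
= 6.3916e-05 rad/count


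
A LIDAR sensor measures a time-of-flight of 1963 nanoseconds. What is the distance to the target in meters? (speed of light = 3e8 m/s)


tof = 1963 ns = 1.963e-06 s
dist = c * tof / 2
= 3e8 * 1.963e-06 / 2
= 294.45 m


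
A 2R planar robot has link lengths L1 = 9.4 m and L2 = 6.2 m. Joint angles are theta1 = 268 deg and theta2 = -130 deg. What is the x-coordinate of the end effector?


Convert angles to radians: theta1 = 4.6775, theta2 = -2.2689
x = L1*cos(theta1) + L2*cos(theta1+theta2)
x = -0.3281 + -4.6075
x = -4.9356


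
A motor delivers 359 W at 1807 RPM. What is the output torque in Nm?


omega = 1807 * 2*pi/60 = 189.2286 rad/s
tau = P / omega = 359 / 189.2286
= 1.8972 Nm


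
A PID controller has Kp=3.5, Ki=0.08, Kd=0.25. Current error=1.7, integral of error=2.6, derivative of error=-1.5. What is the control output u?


u = Kp*e + Ki*int(e) + Kd*de/dt
= 3.5*1.7 + 0.08*2.6 + 0.25*(-1.5)
= 5.95 + 0.208 + -0.375
= 5.783


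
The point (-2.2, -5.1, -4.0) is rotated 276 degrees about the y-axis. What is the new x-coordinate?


Rotation about y-axis: x' = x*cos(theta) + z*sin(theta)
= -2.2 * 0.1045 + -4.0 * -0.9945
= 3.7481


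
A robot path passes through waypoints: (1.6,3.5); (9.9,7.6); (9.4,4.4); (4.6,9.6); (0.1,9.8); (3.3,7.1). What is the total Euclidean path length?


Segment lengths:
  seg1 = sqrt((8.3)^2 + (4.1)^2) = 9.2574
  seg2 = sqrt((-0.5)^2 + (-3.2)^2) = 3.2388
  seg3 = sqrt((-4.8)^2 + (5.2)^2) = 7.0767
  seg4 = sqrt((-4.5)^2 + (0.2)^2) = 4.5044
  seg5 = sqrt((3.2)^2 + (-2.7)^2) = 4.1869
Total = 28.2643


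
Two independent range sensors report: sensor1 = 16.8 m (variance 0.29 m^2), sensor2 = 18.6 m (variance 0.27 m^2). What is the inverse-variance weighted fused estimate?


w1 = (1/var1) / (1/var1 + 1/var2)
   = 3.4483 / (3.4483 + 3.7037) = 0.4821
w2 = 1 - w1 = 0.5179
fused = w1*s1 + w2*s2 = 8.1 + 9.6321
= 17.7321 m


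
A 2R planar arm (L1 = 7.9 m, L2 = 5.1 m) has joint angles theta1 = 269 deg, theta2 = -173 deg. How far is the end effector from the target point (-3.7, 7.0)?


End effector via forward kinematics:
x = L1*cos(t1) + L2*cos(t1+t2) = -0.671
y = L1*sin(t1) + L2*sin(t1+t2) = -2.8267
Distance to target:
d = sqrt((-3.7 - -0.671)^2 + (7.0 - -2.8267)^2)
= sqrt(9.175 + 96.5647)
= 10.283 m


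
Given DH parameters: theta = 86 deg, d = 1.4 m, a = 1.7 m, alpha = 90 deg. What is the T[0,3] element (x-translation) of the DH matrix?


T[0,3] = a * cos(theta)
= 1.7 * cos(86 deg)
= 1.7 * 0.0698
= 0.1186


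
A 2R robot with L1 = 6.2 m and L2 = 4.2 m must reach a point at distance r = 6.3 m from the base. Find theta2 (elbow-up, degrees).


cos(theta2) = (r^2 - L1^2 - L2^2) / (2*L1*L2)
cos(theta2) = (39.69 - 38.44 - 17.64) / 52.08
cos(theta2) = -0.314708
theta2 = 108.3432 degrees


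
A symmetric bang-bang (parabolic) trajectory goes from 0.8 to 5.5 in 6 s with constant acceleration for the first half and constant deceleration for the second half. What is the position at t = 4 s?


Symmetric rest-to-rest: each phase covers (pf-p0)/2 in time T/2. 0.5*a*(T/2)^2 = (pf-p0)/2 => a = 4*(pf-p0)/T^2
a = 4*(5.5-0.8)/6^2 = 0.5222
t = 4 is in the deceleration phase (t > T/2).
p = pf - 0.5*a*(T-t)^2 = 5.5 - 0.5*0.5222*2^2
= 4.4556


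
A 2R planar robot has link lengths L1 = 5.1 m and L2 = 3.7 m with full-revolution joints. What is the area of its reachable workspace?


r_max = L1 + L2 = 8.8 m
r_min = |L1 - L2| = 1.4 m
Area = pi*(r_max^2 - r_min^2)
= pi*(77.44 - 1.96)
= pi * 75.48
= 237.1274 m^2


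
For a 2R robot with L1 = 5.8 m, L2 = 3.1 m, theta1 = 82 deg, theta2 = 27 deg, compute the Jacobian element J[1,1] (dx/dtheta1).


J[1,1] = -L1*sin(t1) - L2*sin(t1+t2)
= -5.8*sin(82) - 3.1*sin(109)
= -8.6747


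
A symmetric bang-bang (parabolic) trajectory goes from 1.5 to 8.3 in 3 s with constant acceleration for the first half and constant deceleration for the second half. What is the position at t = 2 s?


Symmetric rest-to-rest: each phase covers (pf-p0)/2 in time T/2. 0.5*a*(T/2)^2 = (pf-p0)/2 => a = 4*(pf-p0)/T^2
a = 4*(8.3-1.5)/3^2 = 3.0222
t = 2 is in the deceleration phase (t > T/2).
p = pf - 0.5*a*(T-t)^2 = 8.3 - 0.5*3.0222*1^2
= 6.7889


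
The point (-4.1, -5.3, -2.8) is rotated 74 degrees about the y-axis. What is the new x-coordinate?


Rotation about y-axis: x' = x*cos(theta) + z*sin(theta)
= -4.1 * 0.2756 + -2.8 * 0.9613
= -3.8216


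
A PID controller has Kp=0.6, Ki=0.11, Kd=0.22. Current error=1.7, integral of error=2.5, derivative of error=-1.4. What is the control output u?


u = Kp*e + Ki*int(e) + Kd*de/dt
= 0.6*1.7 + 0.11*2.5 + 0.22*(-1.4)
= 1.02 + 0.275 + -0.308
= 0.987
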